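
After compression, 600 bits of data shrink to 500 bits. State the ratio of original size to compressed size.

Compression ratio = Original / Compressed
= 600 / 500 = 1.20:1


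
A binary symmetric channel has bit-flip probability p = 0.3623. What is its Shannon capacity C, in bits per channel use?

For BSC with error probability p:
C = 1 - H(p) where H(p) is binary entropy
H(0.3623) = -0.3623 × log₂(0.3623) - 0.6377 × log₂(0.6377)
H(p) = 0.9446
C = 1 - 0.9446 = 0.0554 bits/use


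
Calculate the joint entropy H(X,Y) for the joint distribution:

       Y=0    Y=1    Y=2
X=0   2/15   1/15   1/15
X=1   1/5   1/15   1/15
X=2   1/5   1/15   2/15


H(X,Y) = -Σ p(x,y) log₂ p(x,y)
  p(0,0)=2/15: -0.1333 × log₂(0.1333) = 0.3876
  p(0,1)=1/15: -0.0667 × log₂(0.0667) = 0.2605
  p(0,2)=1/15: -0.0667 × log₂(0.0667) = 0.2605
  p(1,0)=1/5: -0.2000 × log₂(0.2000) = 0.4644
  p(1,1)=1/15: -0.0667 × log₂(0.0667) = 0.2605
  p(1,2)=1/15: -0.0667 × log₂(0.0667) = 0.2605
  p(2,0)=1/5: -0.2000 × log₂(0.2000) = 0.4644
  p(2,1)=1/15: -0.0667 × log₂(0.0667) = 0.2605
  p(2,2)=2/15: -0.1333 × log₂(0.1333) = 0.3876
H(X,Y) = 3.0062 bits


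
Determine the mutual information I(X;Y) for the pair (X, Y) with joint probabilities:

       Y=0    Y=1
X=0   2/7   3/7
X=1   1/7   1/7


H(X) = 0.8631, H(Y) = 0.9852, H(X,Y) = 1.8424
I(X;Y) = H(X) + H(Y) - H(X,Y) = 0.0060 bits


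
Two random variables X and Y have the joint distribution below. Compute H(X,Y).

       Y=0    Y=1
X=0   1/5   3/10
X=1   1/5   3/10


H(X,Y) = -Σ p(x,y) log₂ p(x,y)
  p(0,0)=1/5: -0.2000 × log₂(0.2000) = 0.4644
  p(0,1)=3/10: -0.3000 × log₂(0.3000) = 0.5211
  p(1,0)=1/5: -0.2000 × log₂(0.2000) = 0.4644
  p(1,1)=3/10: -0.3000 × log₂(0.3000) = 0.5211
H(X,Y) = 1.9710 bits


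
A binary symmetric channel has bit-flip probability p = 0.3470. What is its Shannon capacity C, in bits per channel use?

For BSC with error probability p:
C = 1 - H(p) where H(p) is binary entropy
H(0.3470) = -0.3470 × log₂(0.3470) - 0.6530 × log₂(0.6530)
H(p) = 0.9314
C = 1 - 0.9314 = 0.0686 bits/use


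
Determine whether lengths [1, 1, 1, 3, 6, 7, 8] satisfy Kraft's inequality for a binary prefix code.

Kraft inequality: Σ 2^(-l_i) ≤ 1 for prefix-free code
Calculating: 2^(-1) + 2^(-1) + 2^(-1) + 2^(-3) + 2^(-6) + 2^(-7) + 2^(-8)
= 0.5 + 0.5 + 0.5 + 0.125 + 0.015625 + 0.0078125 + 0.00390625
= 1.6523
Since 1.6523 > 1, prefix-free code does not exist


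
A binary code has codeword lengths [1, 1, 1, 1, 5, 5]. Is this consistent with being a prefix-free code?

Kraft inequality: Σ 2^(-l_i) ≤ 1 for prefix-free code
Calculating: 2^(-1) + 2^(-1) + 2^(-1) + 2^(-1) + 2^(-5) + 2^(-5)
= 0.5 + 0.5 + 0.5 + 0.5 + 0.03125 + 0.03125
= 2.0625
Since 2.0625 > 1, prefix-free code does not exist


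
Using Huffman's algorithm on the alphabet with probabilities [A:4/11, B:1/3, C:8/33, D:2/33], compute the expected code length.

Huffman tree construction:
Combine smallest probabilities repeatedly
Resulting codes:
  A: 0 (length 1)
  B: 11 (length 2)
  C: 101 (length 3)
  D: 100 (length 3)
Average length = Σ p(s) × length(s) = 1.9394 bits


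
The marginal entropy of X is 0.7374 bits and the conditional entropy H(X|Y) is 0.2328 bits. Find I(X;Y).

I(X;Y) = H(X) - H(X|Y)
I(X;Y) = 0.7374 - 0.2328 = 0.5046 bits


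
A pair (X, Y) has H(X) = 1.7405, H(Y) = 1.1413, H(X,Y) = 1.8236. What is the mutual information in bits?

I(X;Y) = H(X) + H(Y) - H(X,Y)
I(X;Y) = 1.7405 + 1.1413 - 1.8236 = 1.0582 bits


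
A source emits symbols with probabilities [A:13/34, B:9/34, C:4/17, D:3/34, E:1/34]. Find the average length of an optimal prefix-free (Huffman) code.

Huffman tree construction:
Combine smallest probabilities repeatedly
Resulting codes:
  A: 0 (length 1)
  B: 10 (length 2)
  C: 111 (length 3)
  D: 1101 (length 4)
  E: 1100 (length 4)
Average length = Σ p(s) × length(s) = 2.0882 bits


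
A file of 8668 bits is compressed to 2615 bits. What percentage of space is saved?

Space savings = (1 - Compressed/Original) × 100%
= (1 - 2615/8668) × 100%
= 69.83%


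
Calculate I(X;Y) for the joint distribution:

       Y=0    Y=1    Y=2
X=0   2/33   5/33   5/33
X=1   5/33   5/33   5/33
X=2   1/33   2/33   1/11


H(X) = 1.4949, H(Y) = 1.5557, H(X,Y) = 3.0201
I(X;Y) = H(X) + H(Y) - H(X,Y) = 0.0306 bits


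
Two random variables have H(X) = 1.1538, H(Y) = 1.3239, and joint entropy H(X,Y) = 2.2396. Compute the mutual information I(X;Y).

I(X;Y) = H(X) + H(Y) - H(X,Y)
I(X;Y) = 1.1538 + 1.3239 - 2.2396 = 0.2381 bits


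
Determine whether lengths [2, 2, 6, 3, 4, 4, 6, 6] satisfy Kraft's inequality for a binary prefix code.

Kraft inequality: Σ 2^(-l_i) ≤ 1 for prefix-free code
Calculating: 2^(-2) + 2^(-2) + 2^(-6) + 2^(-3) + 2^(-4) + 2^(-4) + 2^(-6) + 2^(-6)
= 0.25 + 0.25 + 0.015625 + 0.125 + 0.0625 + 0.0625 + 0.015625 + 0.015625
= 0.7969
Since 0.7969 ≤ 1, prefix-free code exists


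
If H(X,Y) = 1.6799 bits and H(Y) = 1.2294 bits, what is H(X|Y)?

Chain rule: H(X,Y) = H(X|Y) + H(Y)
H(X|Y) = H(X,Y) - H(Y) = 1.6799 - 1.2294 = 0.4505 bits


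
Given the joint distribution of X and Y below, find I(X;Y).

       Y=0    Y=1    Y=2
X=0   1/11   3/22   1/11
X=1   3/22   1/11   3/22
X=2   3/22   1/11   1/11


H(X) = 1.5820, H(Y) = 1.5820, H(X,Y) = 3.1404
I(X;Y) = H(X) + H(Y) - H(X,Y) = 0.0237 bits


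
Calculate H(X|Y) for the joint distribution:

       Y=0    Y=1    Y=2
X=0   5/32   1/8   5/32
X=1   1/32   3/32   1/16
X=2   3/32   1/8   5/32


H(X|Y) = Σ_y p(y) H(X|Y=y)
  p(Y=0) = 9/32, H(X|Y=0) = 1.3516
  p(Y=1) = 11/32, H(X|Y=1) = 1.5726
  p(Y=2) = 3/8, H(X|Y=2) = 1.4834
H(X|Y) = 0.2812×1.3516 + 0.3438×1.5726 + 0.3750×1.4834 = 1.4770 bits


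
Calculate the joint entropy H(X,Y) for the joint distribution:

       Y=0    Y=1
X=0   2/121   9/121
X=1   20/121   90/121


H(X,Y) = -Σ p(x,y) log₂ p(x,y)
  p(0,0)=2/121: -0.0165 × log₂(0.0165) = 0.0978
  p(0,1)=9/121: -0.0744 × log₂(0.0744) = 0.2788
  p(1,0)=20/121: -0.1653 × log₂(0.1653) = 0.4292
  p(1,1)=90/121: -0.7438 × log₂(0.7438) = 0.3176
H(X,Y) = 1.1235 bits


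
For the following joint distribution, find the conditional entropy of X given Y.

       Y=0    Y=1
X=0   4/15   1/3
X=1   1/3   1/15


H(X|Y) = Σ_y p(y) H(X|Y=y)
  p(Y=0) = 3/5, H(X|Y=0) = 0.9911
  p(Y=1) = 2/5, H(X|Y=1) = 0.6500
H(X|Y) = 0.6000×0.9911 + 0.4000×0.6500 = 0.8547 bits


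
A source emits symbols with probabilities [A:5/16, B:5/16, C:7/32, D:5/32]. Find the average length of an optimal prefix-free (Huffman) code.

Huffman tree construction:
Combine smallest probabilities repeatedly
Resulting codes:
  A: 10 (length 2)
  B: 11 (length 2)
  C: 01 (length 2)
  D: 00 (length 2)
Average length = Σ p(s) × length(s) = 2.0000 bits


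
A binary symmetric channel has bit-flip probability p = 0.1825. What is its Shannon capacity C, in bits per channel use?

For BSC with error probability p:
C = 1 - H(p) where H(p) is binary entropy
H(0.1825) = -0.1825 × log₂(0.1825) - 0.8175 × log₂(0.8175)
H(p) = 0.6855
C = 1 - 0.6855 = 0.3145 bits/use


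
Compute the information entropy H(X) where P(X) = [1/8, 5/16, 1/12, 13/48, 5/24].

H(X) = -Σ p(x) log₂ p(x)
  -1/8 × log₂(1/8) = 0.3750
  -5/16 × log₂(5/16) = 0.5244
  -1/12 × log₂(1/12) = 0.2987
  -13/48 × log₂(13/48) = 0.5104
  -5/24 × log₂(5/24) = 0.4715
H(X) = 2.1800 bits


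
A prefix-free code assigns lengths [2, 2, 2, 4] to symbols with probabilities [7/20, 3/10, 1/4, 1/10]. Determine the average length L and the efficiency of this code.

Average length L = Σ p_i × l_i = 2.2000 bits
Entropy H = 1.8834 bits
Efficiency η = H/L × 100% = 85.61%


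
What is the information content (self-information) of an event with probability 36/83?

Information content I(x) = -log₂(p(x))
I = -log₂(36/83) = -log₂(0.4337)
I = 1.2051 bits


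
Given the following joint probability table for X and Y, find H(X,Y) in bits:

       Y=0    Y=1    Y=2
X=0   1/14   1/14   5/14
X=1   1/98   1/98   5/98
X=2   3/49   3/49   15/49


H(X,Y) = -Σ p(x,y) log₂ p(x,y)
  p(0,0)=1/14: -0.0714 × log₂(0.0714) = 0.2720
  p(0,1)=1/14: -0.0714 × log₂(0.0714) = 0.2720
  p(0,2)=5/14: -0.3571 × log₂(0.3571) = 0.5305
  p(1,0)=1/98: -0.0102 × log₂(0.0102) = 0.0675
  p(1,1)=1/98: -0.0102 × log₂(0.0102) = 0.0675
  p(1,2)=5/98: -0.0510 × log₂(0.0510) = 0.2190
  p(2,0)=3/49: -0.0612 × log₂(0.0612) = 0.2467
  p(2,1)=3/49: -0.0612 × log₂(0.0612) = 0.2467
  p(2,2)=15/49: -0.3061 × log₂(0.3061) = 0.5228
H(X,Y) = 2.4447 bits


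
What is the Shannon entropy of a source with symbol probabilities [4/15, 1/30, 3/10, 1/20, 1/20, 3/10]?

H(X) = -Σ p(x) log₂ p(x)
  -4/15 × log₂(4/15) = 0.5085
  -1/30 × log₂(1/30) = 0.1636
  -3/10 × log₂(3/10) = 0.5211
  -1/20 × log₂(1/20) = 0.2161
  -1/20 × log₂(1/20) = 0.2161
  -3/10 × log₂(3/10) = 0.5211
H(X) = 2.1464 bits


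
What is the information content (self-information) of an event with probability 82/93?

Information content I(x) = -log₂(p(x))
I = -log₂(82/93) = -log₂(0.8817)
I = 0.1816 bits


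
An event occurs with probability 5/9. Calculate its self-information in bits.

Information content I(x) = -log₂(p(x))
I = -log₂(5/9) = -log₂(0.5556)
I = 0.8480 bits


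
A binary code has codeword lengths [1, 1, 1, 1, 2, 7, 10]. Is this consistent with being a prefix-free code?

Kraft inequality: Σ 2^(-l_i) ≤ 1 for prefix-free code
Calculating: 2^(-1) + 2^(-1) + 2^(-1) + 2^(-1) + 2^(-2) + 2^(-7) + 2^(-10)
= 0.5 + 0.5 + 0.5 + 0.5 + 0.25 + 0.0078125 + 0.0009765625
= 2.2588
Since 2.2588 > 1, prefix-free code does not exist


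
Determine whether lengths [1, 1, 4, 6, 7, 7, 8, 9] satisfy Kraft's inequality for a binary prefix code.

Kraft inequality: Σ 2^(-l_i) ≤ 1 for prefix-free code
Calculating: 2^(-1) + 2^(-1) + 2^(-4) + 2^(-6) + 2^(-7) + 2^(-7) + 2^(-8) + 2^(-9)
= 0.5 + 0.5 + 0.0625 + 0.015625 + 0.0078125 + 0.0078125 + 0.00390625 + 0.001953125
= 1.0996
Since 1.0996 > 1, prefix-free code does not exist


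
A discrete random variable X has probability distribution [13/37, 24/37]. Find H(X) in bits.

H(X) = -Σ p(x) log₂ p(x)
  -13/37 × log₂(13/37) = 0.5302
  -24/37 × log₂(24/37) = 0.4051
H(X) = 0.9353 bits


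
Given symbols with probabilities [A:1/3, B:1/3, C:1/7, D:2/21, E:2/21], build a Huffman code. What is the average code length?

Huffman tree construction:
Combine smallest probabilities repeatedly
Resulting codes:
  A: 10 (length 2)
  B: 11 (length 2)
  C: 00 (length 2)
  D: 010 (length 3)
  E: 011 (length 3)
Average length = Σ p(s) × length(s) = 2.1905 bits


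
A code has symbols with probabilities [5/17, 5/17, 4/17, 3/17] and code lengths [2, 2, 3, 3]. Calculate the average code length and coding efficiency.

Average length L = Σ p_i × l_i = 2.4118 bits
Entropy H = 1.9713 bits
Efficiency η = H/L × 100% = 81.74%


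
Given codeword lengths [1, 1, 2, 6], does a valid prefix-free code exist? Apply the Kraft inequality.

Kraft inequality: Σ 2^(-l_i) ≤ 1 for prefix-free code
Calculating: 2^(-1) + 2^(-1) + 2^(-2) + 2^(-6)
= 0.5 + 0.5 + 0.25 + 0.015625
= 1.2656
Since 1.2656 > 1, prefix-free code does not exist


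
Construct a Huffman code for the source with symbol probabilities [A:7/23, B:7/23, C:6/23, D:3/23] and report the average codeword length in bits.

Huffman tree construction:
Combine smallest probabilities repeatedly
Resulting codes:
  A: 10 (length 2)
  B: 11 (length 2)
  C: 01 (length 2)
  D: 00 (length 2)
Average length = Σ p(s) × length(s) = 2.0000 bits


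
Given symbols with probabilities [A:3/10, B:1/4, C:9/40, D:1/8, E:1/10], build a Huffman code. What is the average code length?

Huffman tree construction:
Combine smallest probabilities repeatedly
Resulting codes:
  A: 11 (length 2)
  B: 10 (length 2)
  C: 00 (length 2)
  D: 011 (length 3)
  E: 010 (length 3)
Average length = Σ p(s) × length(s) = 2.2250 bits


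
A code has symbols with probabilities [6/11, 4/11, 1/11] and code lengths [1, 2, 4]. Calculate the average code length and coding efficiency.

Average length L = Σ p_i × l_i = 1.6364 bits
Entropy H = 1.3222 bits
Efficiency η = H/L × 100% = 80.80%


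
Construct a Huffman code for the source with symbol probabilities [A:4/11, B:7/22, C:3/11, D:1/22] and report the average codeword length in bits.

Huffman tree construction:
Combine smallest probabilities repeatedly
Resulting codes:
  A: 0 (length 1)
  B: 10 (length 2)
  C: 111 (length 3)
  D: 110 (length 3)
Average length = Σ p(s) × length(s) = 1.9545 bits


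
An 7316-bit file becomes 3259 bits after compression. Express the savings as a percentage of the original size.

Space savings = (1 - Compressed/Original) × 100%
= (1 - 3259/7316) × 100%
= 55.45%


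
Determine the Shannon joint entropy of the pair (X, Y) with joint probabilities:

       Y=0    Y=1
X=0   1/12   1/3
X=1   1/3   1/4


H(X,Y) = -Σ p(x,y) log₂ p(x,y)
  p(0,0)=1/12: -0.0833 × log₂(0.0833) = 0.2987
  p(0,1)=1/3: -0.3333 × log₂(0.3333) = 0.5283
  p(1,0)=1/3: -0.3333 × log₂(0.3333) = 0.5283
  p(1,1)=1/4: -0.2500 × log₂(0.2500) = 0.5000
H(X,Y) = 1.8554 bits


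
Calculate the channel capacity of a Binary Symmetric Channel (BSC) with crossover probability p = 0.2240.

For BSC with error probability p:
C = 1 - H(p) where H(p) is binary entropy
H(0.2240) = -0.2240 × log₂(0.2240) - 0.7760 × log₂(0.7760)
H(p) = 0.7674
C = 1 - 0.7674 = 0.2326 bits/use


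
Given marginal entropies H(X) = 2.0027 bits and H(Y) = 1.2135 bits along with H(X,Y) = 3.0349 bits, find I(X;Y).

I(X;Y) = H(X) + H(Y) - H(X,Y)
I(X;Y) = 2.0027 + 1.2135 - 3.0349 = 0.1813 bits


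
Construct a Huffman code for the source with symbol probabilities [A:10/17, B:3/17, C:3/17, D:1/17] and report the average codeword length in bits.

Huffman tree construction:
Combine smallest probabilities repeatedly
Resulting codes:
  A: 1 (length 1)
  B: 011 (length 3)
  C: 00 (length 2)
  D: 010 (length 3)
Average length = Σ p(s) × length(s) = 1.6471 bits


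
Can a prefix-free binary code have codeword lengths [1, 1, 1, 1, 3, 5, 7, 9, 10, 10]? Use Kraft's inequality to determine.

Kraft inequality: Σ 2^(-l_i) ≤ 1 for prefix-free code
Calculating: 2^(-1) + 2^(-1) + 2^(-1) + 2^(-1) + 2^(-3) + 2^(-5) + 2^(-7) + 2^(-9) + 2^(-10) + 2^(-10)
= 0.5 + 0.5 + 0.5 + 0.5 + 0.125 + 0.03125 + 0.0078125 + 0.001953125 + 0.0009765625 + 0.0009765625
= 2.1680
Since 2.1680 > 1, prefix-free code does not exist


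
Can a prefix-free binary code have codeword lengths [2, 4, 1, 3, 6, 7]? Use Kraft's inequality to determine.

Kraft inequality: Σ 2^(-l_i) ≤ 1 for prefix-free code
Calculating: 2^(-2) + 2^(-4) + 2^(-1) + 2^(-3) + 2^(-6) + 2^(-7)
= 0.25 + 0.0625 + 0.5 + 0.125 + 0.015625 + 0.0078125
= 0.9609
Since 0.9609 ≤ 1, prefix-free code exists


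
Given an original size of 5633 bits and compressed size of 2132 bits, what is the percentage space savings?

Space savings = (1 - Compressed/Original) × 100%
= (1 - 2132/5633) × 100%
= 62.15%


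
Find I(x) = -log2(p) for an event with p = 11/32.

Information content I(x) = -log₂(p(x))
I = -log₂(11/32) = -log₂(0.3438)
I = 1.5406 bits


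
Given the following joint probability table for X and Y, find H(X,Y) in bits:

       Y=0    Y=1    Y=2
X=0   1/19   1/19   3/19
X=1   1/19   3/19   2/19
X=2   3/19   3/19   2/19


H(X,Y) = -Σ p(x,y) log₂ p(x,y)
  p(0,0)=1/19: -0.0526 × log₂(0.0526) = 0.2236
  p(0,1)=1/19: -0.0526 × log₂(0.0526) = 0.2236
  p(0,2)=3/19: -0.1579 × log₂(0.1579) = 0.4205
  p(1,0)=1/19: -0.0526 × log₂(0.0526) = 0.2236
  p(1,1)=3/19: -0.1579 × log₂(0.1579) = 0.4205
  p(1,2)=2/19: -0.1053 × log₂(0.1053) = 0.3419
  p(2,0)=3/19: -0.1579 × log₂(0.1579) = 0.4205
  p(2,1)=3/19: -0.1579 × log₂(0.1579) = 0.4205
  p(2,2)=2/19: -0.1053 × log₂(0.1053) = 0.3419
H(X,Y) = 3.0364 bits


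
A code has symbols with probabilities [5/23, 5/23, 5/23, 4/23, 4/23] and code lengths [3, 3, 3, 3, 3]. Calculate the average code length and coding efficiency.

Average length L = Σ p_i × l_i = 3.0000 bits
Entropy H = 2.3136 bits
Efficiency η = H/L × 100% = 77.12%


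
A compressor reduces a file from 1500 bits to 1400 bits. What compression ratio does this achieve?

Compression ratio = Original / Compressed
= 1500 / 1400 = 1.07:1


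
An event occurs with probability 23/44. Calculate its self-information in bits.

Information content I(x) = -log₂(p(x))
I = -log₂(23/44) = -log₂(0.5227)
I = 0.9359 bits


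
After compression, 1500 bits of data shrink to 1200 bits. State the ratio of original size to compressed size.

Compression ratio = Original / Compressed
= 1500 / 1200 = 1.25:1


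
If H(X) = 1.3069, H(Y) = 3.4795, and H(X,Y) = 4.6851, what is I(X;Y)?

I(X;Y) = H(X) + H(Y) - H(X,Y)
I(X;Y) = 1.3069 + 3.4795 - 4.6851 = 0.1013 bits


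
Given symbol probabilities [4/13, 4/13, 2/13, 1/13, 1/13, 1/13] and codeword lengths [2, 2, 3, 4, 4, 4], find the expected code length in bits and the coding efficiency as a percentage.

Average length L = Σ p_i × l_i = 2.6154 bits
Entropy H = 2.3158 bits
Efficiency η = H/L × 100% = 88.55%


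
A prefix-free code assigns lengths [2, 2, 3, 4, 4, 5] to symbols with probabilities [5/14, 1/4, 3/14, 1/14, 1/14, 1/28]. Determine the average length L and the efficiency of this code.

Average length L = Σ p_i × l_i = 2.6071 bits
Entropy H = 2.2223 bits
Efficiency η = H/L × 100% = 85.24%


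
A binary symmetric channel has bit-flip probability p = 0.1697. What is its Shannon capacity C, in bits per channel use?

For BSC with error probability p:
C = 1 - H(p) where H(p) is binary entropy
H(0.1697) = -0.1697 × log₂(0.1697) - 0.8303 × log₂(0.8303)
H(p) = 0.6570
C = 1 - 0.6570 = 0.3430 bits/use


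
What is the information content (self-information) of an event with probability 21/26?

Information content I(x) = -log₂(p(x))
I = -log₂(21/26) = -log₂(0.8077)
I = 0.3081 bits


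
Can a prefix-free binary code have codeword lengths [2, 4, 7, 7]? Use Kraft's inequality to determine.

Kraft inequality: Σ 2^(-l_i) ≤ 1 for prefix-free code
Calculating: 2^(-2) + 2^(-4) + 2^(-7) + 2^(-7)
= 0.25 + 0.0625 + 0.0078125 + 0.0078125
= 0.3281
Since 0.3281 ≤ 1, prefix-free code exists


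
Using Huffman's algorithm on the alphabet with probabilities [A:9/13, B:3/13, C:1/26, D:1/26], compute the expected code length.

Huffman tree construction:
Combine smallest probabilities repeatedly
Resulting codes:
  A: 1 (length 1)
  B: 01 (length 2)
  C: 000 (length 3)
  D: 001 (length 3)
Average length = Σ p(s) × length(s) = 1.3846 bits


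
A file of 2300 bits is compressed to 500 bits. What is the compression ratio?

Compression ratio = Original / Compressed
= 2300 / 500 = 4.60:1


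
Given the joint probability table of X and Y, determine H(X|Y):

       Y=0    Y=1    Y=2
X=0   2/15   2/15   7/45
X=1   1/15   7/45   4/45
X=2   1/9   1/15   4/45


H(X|Y) = Σ_y p(y) H(X|Y=y)
  p(Y=0) = 14/45, H(X|Y=0) = 1.5306
  p(Y=1) = 16/45, H(X|Y=1) = 1.5052
  p(Y=2) = 1/3, H(X|Y=2) = 1.5301
H(X|Y) = 0.3111×1.5306 + 0.3556×1.5052 + 0.3333×1.5301 = 1.5214 bits


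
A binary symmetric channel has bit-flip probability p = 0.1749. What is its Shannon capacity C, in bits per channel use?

For BSC with error probability p:
C = 1 - H(p) where H(p) is binary entropy
H(0.1749) = -0.1749 × log₂(0.1749) - 0.8251 × log₂(0.8251)
H(p) = 0.6688
C = 1 - 0.6688 = 0.3312 bits/use


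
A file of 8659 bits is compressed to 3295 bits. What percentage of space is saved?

Space savings = (1 - Compressed/Original) × 100%
= (1 - 3295/8659) × 100%
= 61.95%


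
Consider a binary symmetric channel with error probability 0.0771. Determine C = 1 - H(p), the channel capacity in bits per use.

For BSC with error probability p:
C = 1 - H(p) where H(p) is binary entropy
H(0.0771) = -0.0771 × log₂(0.0771) - 0.9229 × log₂(0.9229)
H(p) = 0.3919
C = 1 - 0.3919 = 0.6081 bits/use


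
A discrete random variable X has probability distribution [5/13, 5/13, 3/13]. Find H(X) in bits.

H(X) = -Σ p(x) log₂ p(x)
  -5/13 × log₂(5/13) = 0.5302
  -5/13 × log₂(5/13) = 0.5302
  -3/13 × log₂(3/13) = 0.4882
H(X) = 1.5486 bits


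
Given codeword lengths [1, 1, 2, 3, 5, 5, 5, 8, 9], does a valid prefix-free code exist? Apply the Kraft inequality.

Kraft inequality: Σ 2^(-l_i) ≤ 1 for prefix-free code
Calculating: 2^(-1) + 2^(-1) + 2^(-2) + 2^(-3) + 2^(-5) + 2^(-5) + 2^(-5) + 2^(-8) + 2^(-9)
= 0.5 + 0.5 + 0.25 + 0.125 + 0.03125 + 0.03125 + 0.03125 + 0.00390625 + 0.001953125
= 1.4746
Since 1.4746 > 1, prefix-free code does not exist


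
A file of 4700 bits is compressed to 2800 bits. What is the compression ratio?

Compression ratio = Original / Compressed
= 4700 / 2800 = 1.68:1


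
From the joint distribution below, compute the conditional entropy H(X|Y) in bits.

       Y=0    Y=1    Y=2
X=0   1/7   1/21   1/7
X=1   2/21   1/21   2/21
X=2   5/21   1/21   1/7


H(X|Y) = Σ_y p(y) H(X|Y=y)
  p(Y=0) = 10/21, H(X|Y=0) = 1.4855
  p(Y=1) = 1/7, H(X|Y=1) = 1.5850
  p(Y=2) = 8/21, H(X|Y=2) = 1.5613
H(X|Y) = 0.4762×1.4855 + 0.1429×1.5850 + 0.3810×1.5613 = 1.5286 bits


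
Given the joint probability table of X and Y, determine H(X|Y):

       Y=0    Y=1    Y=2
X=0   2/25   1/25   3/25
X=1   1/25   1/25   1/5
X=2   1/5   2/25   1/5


H(X|Y) = Σ_y p(y) H(X|Y=y)
  p(Y=0) = 8/25, H(X|Y=0) = 1.2988
  p(Y=1) = 4/25, H(X|Y=1) = 1.5000
  p(Y=2) = 13/25, H(X|Y=2) = 1.5486
H(X|Y) = 0.3200×1.2988 + 0.1600×1.5000 + 0.5200×1.5486 = 1.4609 bits


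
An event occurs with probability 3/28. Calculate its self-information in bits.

Information content I(x) = -log₂(p(x))
I = -log₂(3/28) = -log₂(0.1071)
I = 3.2224 bits


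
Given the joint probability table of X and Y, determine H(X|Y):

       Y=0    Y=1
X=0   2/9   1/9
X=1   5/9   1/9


H(X|Y) = Σ_y p(y) H(X|Y=y)
  p(Y=0) = 7/9, H(X|Y=0) = 0.8631
  p(Y=1) = 2/9, H(X|Y=1) = 1.0000
H(X|Y) = 0.7778×0.8631 + 0.2222×1.0000 = 0.8935 bits


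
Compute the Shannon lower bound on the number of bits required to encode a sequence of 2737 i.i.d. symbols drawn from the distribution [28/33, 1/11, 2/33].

Entropy H = 0.7607 bits/symbol
Minimum bits = H × n = 0.7607 × 2737
= 2082.13 bits


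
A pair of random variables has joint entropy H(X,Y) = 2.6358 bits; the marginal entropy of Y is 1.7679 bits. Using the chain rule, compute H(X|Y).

Chain rule: H(X,Y) = H(X|Y) + H(Y)
H(X|Y) = H(X,Y) - H(Y) = 2.6358 - 1.7679 = 0.8679 bits


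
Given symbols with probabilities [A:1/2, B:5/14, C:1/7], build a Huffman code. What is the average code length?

Huffman tree construction:
Combine smallest probabilities repeatedly
Resulting codes:
  A: 0 (length 1)
  B: 11 (length 2)
  C: 10 (length 2)
Average length = Σ p(s) × length(s) = 1.5000 bits


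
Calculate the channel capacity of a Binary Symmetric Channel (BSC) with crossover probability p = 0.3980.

For BSC with error probability p:
C = 1 - H(p) where H(p) is binary entropy
H(0.3980) = -0.3980 × log₂(0.3980) - 0.6020 × log₂(0.6020)
H(p) = 0.9698
C = 1 - 0.9698 = 0.0302 bits/use


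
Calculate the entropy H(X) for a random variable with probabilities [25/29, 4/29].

H(X) = -Σ p(x) log₂ p(x)
  -25/29 × log₂(25/29) = 0.1846
  -4/29 × log₂(4/29) = 0.3942
H(X) = 0.5788 bits


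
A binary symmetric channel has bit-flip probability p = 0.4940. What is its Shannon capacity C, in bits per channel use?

For BSC with error probability p:
C = 1 - H(p) where H(p) is binary entropy
H(0.4940) = -0.4940 × log₂(0.4940) - 0.5060 × log₂(0.5060)
H(p) = 0.9999
C = 1 - 0.9999 = 0.0001 bits/use


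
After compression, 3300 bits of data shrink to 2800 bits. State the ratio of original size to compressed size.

Compression ratio = Original / Compressed
= 3300 / 2800 = 1.18:1


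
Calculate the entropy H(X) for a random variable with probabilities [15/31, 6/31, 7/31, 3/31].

H(X) = -Σ p(x) log₂ p(x)
  -15/31 × log₂(15/31) = 0.5068
  -6/31 × log₂(6/31) = 0.4586
  -7/31 × log₂(7/31) = 0.4848
  -3/31 × log₂(3/31) = 0.3261
H(X) = 1.7761 bits


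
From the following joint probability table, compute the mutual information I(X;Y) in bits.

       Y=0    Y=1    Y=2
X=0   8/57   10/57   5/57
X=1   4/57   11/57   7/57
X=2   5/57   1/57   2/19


H(X) = 1.5317, H(Y) = 1.5758, H(X,Y) = 2.9969
I(X;Y) = H(X) + H(Y) - H(X,Y) = 0.1106 bits


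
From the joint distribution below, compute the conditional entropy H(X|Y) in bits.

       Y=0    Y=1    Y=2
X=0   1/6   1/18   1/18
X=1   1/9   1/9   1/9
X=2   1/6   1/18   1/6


H(X|Y) = Σ_y p(y) H(X|Y=y)
  p(Y=0) = 4/9, H(X|Y=0) = 1.5613
  p(Y=1) = 2/9, H(X|Y=1) = 1.5000
  p(Y=2) = 1/3, H(X|Y=2) = 1.4591
H(X|Y) = 0.4444×1.5613 + 0.2222×1.5000 + 0.3333×1.4591 = 1.5136 bits


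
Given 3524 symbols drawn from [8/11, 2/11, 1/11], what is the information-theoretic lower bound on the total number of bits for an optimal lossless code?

Entropy H = 1.0958 bits/symbol
Minimum bits = H × n = 1.0958 × 3524
= 3861.58 bits


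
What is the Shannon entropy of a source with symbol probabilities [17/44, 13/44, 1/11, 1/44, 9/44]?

H(X) = -Σ p(x) log₂ p(x)
  -17/44 × log₂(17/44) = 0.5301
  -13/44 × log₂(13/44) = 0.5197
  -1/11 × log₂(1/11) = 0.3145
  -1/44 × log₂(1/44) = 0.1241
  -9/44 × log₂(9/44) = 0.4683
H(X) = 1.9567 bits


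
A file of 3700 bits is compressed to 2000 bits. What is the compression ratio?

Compression ratio = Original / Compressed
= 3700 / 2000 = 1.85:1


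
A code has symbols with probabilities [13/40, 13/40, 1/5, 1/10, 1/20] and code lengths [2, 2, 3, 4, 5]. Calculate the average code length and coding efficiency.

Average length L = Σ p_i × l_i = 2.5500 bits
Entropy H = 2.0666 bits
Efficiency η = H/L × 100% = 81.04%


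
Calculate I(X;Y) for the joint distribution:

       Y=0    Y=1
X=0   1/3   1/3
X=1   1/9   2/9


H(X) = 0.9183, H(Y) = 0.9911, H(X,Y) = 1.8911
I(X;Y) = H(X) + H(Y) - H(X,Y) = 0.0183 bits


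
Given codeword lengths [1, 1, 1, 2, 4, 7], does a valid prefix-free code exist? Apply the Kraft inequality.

Kraft inequality: Σ 2^(-l_i) ≤ 1 for prefix-free code
Calculating: 2^(-1) + 2^(-1) + 2^(-1) + 2^(-2) + 2^(-4) + 2^(-7)
= 0.5 + 0.5 + 0.5 + 0.25 + 0.0625 + 0.0078125
= 1.8203
Since 1.8203 > 1, prefix-free code does not exist


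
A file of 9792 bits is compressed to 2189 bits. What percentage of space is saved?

Space savings = (1 - Compressed/Original) × 100%
= (1 - 2189/9792) × 100%
= 77.65%


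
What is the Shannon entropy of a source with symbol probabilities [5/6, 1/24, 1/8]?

H(X) = -Σ p(x) log₂ p(x)
  -5/6 × log₂(5/6) = 0.2192
  -1/24 × log₂(1/24) = 0.1910
  -1/8 × log₂(1/8) = 0.3750
H(X) = 0.7852 bits


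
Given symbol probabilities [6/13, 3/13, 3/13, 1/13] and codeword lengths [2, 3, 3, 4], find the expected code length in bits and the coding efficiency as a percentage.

Average length L = Σ p_i × l_i = 2.6154 bits
Entropy H = 1.7759 bits
Efficiency η = H/L × 100% = 67.90%


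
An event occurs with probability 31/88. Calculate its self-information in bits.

Information content I(x) = -log₂(p(x))
I = -log₂(31/88) = -log₂(0.3523)
I = 1.5052 bits


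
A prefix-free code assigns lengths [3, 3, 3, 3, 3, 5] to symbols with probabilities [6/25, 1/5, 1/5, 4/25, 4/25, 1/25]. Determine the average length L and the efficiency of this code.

Average length L = Σ p_i × l_i = 3.0800 bits
Entropy H = 2.4547 bits
Efficiency η = H/L × 100% = 79.70%


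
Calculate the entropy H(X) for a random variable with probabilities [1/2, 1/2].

H(X) = -Σ p(x) log₂ p(x)
  -1/2 × log₂(1/2) = 0.5000
  -1/2 × log₂(1/2) = 0.5000
H(X) = 1.0000 bits


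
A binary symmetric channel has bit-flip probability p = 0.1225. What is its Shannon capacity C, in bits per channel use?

For BSC with error probability p:
C = 1 - H(p) where H(p) is binary entropy
H(0.1225) = -0.1225 × log₂(0.1225) - 0.8775 × log₂(0.8775)
H(p) = 0.5365
C = 1 - 0.5365 = 0.4635 bits/use


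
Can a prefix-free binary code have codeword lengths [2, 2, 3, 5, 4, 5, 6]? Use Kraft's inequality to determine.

Kraft inequality: Σ 2^(-l_i) ≤ 1 for prefix-free code
Calculating: 2^(-2) + 2^(-2) + 2^(-3) + 2^(-5) + 2^(-4) + 2^(-5) + 2^(-6)
= 0.25 + 0.25 + 0.125 + 0.03125 + 0.0625 + 0.03125 + 0.015625
= 0.7656
Since 0.7656 ≤ 1, prefix-free code exists


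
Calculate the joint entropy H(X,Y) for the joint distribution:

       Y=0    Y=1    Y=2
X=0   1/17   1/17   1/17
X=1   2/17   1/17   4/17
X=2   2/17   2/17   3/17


H(X,Y) = -Σ p(x,y) log₂ p(x,y)
  p(0,0)=1/17: -0.0588 × log₂(0.0588) = 0.2404
  p(0,1)=1/17: -0.0588 × log₂(0.0588) = 0.2404
  p(0,2)=1/17: -0.0588 × log₂(0.0588) = 0.2404
  p(1,0)=2/17: -0.1176 × log₂(0.1176) = 0.3632
  p(1,1)=1/17: -0.0588 × log₂(0.0588) = 0.2404
  p(1,2)=4/17: -0.2353 × log₂(0.2353) = 0.4912
  p(2,0)=2/17: -0.1176 × log₂(0.1176) = 0.3632
  p(2,1)=2/17: -0.1176 × log₂(0.1176) = 0.3632
  p(2,2)=3/17: -0.1765 × log₂(0.1765) = 0.4416
H(X,Y) = 2.9842 bits


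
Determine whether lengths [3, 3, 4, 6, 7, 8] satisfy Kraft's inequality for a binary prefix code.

Kraft inequality: Σ 2^(-l_i) ≤ 1 for prefix-free code
Calculating: 2^(-3) + 2^(-3) + 2^(-4) + 2^(-6) + 2^(-7) + 2^(-8)
= 0.125 + 0.125 + 0.0625 + 0.015625 + 0.0078125 + 0.00390625
= 0.3398
Since 0.3398 ≤ 1, prefix-free code exists


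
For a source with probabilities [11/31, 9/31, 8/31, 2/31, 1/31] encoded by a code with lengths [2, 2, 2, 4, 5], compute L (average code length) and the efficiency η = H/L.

Average length L = Σ p_i × l_i = 2.2258 bits
Entropy H = 1.9676 bits
Efficiency η = H/L × 100% = 88.40%


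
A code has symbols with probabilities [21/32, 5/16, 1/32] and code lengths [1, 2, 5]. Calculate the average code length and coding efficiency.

Average length L = Σ p_i × l_i = 1.4375 bits
Entropy H = 1.0794 bits
Efficiency η = H/L × 100% = 75.09%


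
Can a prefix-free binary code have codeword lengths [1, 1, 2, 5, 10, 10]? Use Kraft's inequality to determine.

Kraft inequality: Σ 2^(-l_i) ≤ 1 for prefix-free code
Calculating: 2^(-1) + 2^(-1) + 2^(-2) + 2^(-5) + 2^(-10) + 2^(-10)
= 0.5 + 0.5 + 0.25 + 0.03125 + 0.0009765625 + 0.0009765625
= 1.2832
Since 1.2832 > 1, prefix-free code does not exist


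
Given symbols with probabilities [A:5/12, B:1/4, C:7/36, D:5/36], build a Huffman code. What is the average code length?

Huffman tree construction:
Combine smallest probabilities repeatedly
Resulting codes:
  A: 0 (length 1)
  B: 10 (length 2)
  C: 111 (length 3)
  D: 110 (length 3)
Average length = Σ p(s) × length(s) = 1.9167 bits


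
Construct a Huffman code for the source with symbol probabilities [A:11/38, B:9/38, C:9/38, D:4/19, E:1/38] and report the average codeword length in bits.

Huffman tree construction:
Combine smallest probabilities repeatedly
Resulting codes:
  A: 11 (length 2)
  B: 00 (length 2)
  C: 01 (length 2)
  D: 101 (length 3)
  E: 100 (length 3)
Average length = Σ p(s) × length(s) = 2.2368 bits


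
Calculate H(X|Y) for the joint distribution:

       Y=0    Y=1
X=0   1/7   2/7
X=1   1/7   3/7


H(X|Y) = Σ_y p(y) H(X|Y=y)
  p(Y=0) = 2/7, H(X|Y=0) = 1.0000
  p(Y=1) = 5/7, H(X|Y=1) = 0.9710
H(X|Y) = 0.2857×1.0000 + 0.7143×0.9710 = 0.9793 bits


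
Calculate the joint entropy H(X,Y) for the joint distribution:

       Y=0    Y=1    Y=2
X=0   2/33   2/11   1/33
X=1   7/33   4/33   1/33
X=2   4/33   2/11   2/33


H(X,Y) = -Σ p(x,y) log₂ p(x,y)
  p(0,0)=2/33: -0.0606 × log₂(0.0606) = 0.2451
  p(0,1)=2/11: -0.1818 × log₂(0.1818) = 0.4472
  p(0,2)=1/33: -0.0303 × log₂(0.0303) = 0.1529
  p(1,0)=7/33: -0.2121 × log₂(0.2121) = 0.4745
  p(1,1)=4/33: -0.1212 × log₂(0.1212) = 0.3690
  p(1,2)=1/33: -0.0303 × log₂(0.0303) = 0.1529
  p(2,0)=4/33: -0.1212 × log₂(0.1212) = 0.3690
  p(2,1)=2/11: -0.1818 × log₂(0.1818) = 0.4472
  p(2,2)=2/33: -0.0606 × log₂(0.0606) = 0.2451
H(X,Y) = 2.9028 bits


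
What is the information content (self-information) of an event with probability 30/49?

Information content I(x) = -log₂(p(x))
I = -log₂(30/49) = -log₂(0.6122)
I = 0.7078 bits


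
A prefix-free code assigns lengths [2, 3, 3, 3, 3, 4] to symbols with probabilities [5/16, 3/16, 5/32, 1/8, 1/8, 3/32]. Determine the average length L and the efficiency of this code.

Average length L = Σ p_i × l_i = 2.7812 bits
Entropy H = 2.4658 bits
Efficiency η = H/L × 100% = 88.66%


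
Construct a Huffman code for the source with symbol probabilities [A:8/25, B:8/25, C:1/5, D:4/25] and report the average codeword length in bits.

Huffman tree construction:
Combine smallest probabilities repeatedly
Resulting codes:
  A: 10 (length 2)
  B: 11 (length 2)
  C: 01 (length 2)
  D: 00 (length 2)
Average length = Σ p(s) × length(s) = 2.0000 bits


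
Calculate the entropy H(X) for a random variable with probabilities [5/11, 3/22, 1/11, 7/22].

H(X) = -Σ p(x) log₂ p(x)
  -5/11 × log₂(5/11) = 0.5170
  -3/22 × log₂(3/22) = 0.3920
  -1/11 × log₂(1/11) = 0.3145
  -7/22 × log₂(7/22) = 0.5257
H(X) = 1.7492 bits


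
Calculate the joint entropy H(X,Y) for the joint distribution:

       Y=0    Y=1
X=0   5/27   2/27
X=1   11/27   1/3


H(X,Y) = -Σ p(x,y) log₂ p(x,y)
  p(0,0)=5/27: -0.1852 × log₂(0.1852) = 0.4505
  p(0,1)=2/27: -0.0741 × log₂(0.0741) = 0.2781
  p(1,0)=11/27: -0.4074 × log₂(0.4074) = 0.5278
  p(1,1)=1/3: -0.3333 × log₂(0.3333) = 0.5283
H(X,Y) = 1.7848 bits


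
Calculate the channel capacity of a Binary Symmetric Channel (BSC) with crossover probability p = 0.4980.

For BSC with error probability p:
C = 1 - H(p) where H(p) is binary entropy
H(0.4980) = -0.4980 × log₂(0.4980) - 0.5020 × log₂(0.5020)
H(p) = 1.0000
C = 1 - 1.0000 = 0.0000 bits/use


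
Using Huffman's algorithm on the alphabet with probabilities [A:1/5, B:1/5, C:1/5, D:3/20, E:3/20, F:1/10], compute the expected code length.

Huffman tree construction:
Combine smallest probabilities repeatedly
Resulting codes:
  A: 111 (length 3)
  B: 00 (length 2)
  C: 01 (length 2)
  D: 101 (length 3)
  E: 110 (length 3)
  F: 100 (length 3)
Average length = Σ p(s) × length(s) = 2.6000 bits


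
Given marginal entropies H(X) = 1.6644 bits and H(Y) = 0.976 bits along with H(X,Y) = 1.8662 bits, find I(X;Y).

I(X;Y) = H(X) + H(Y) - H(X,Y)
I(X;Y) = 1.6644 + 0.976 - 1.8662 = 0.7742 bits


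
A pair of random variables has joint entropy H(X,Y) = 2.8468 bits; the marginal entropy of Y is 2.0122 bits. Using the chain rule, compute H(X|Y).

Chain rule: H(X,Y) = H(X|Y) + H(Y)
H(X|Y) = H(X,Y) - H(Y) = 2.8468 - 2.0122 = 0.8346 bits


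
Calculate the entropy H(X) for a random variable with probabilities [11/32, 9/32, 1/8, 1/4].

H(X) = -Σ p(x) log₂ p(x)
  -11/32 × log₂(11/32) = 0.5296
  -9/32 × log₂(9/32) = 0.5147
  -1/8 × log₂(1/8) = 0.3750
  -1/4 × log₂(1/4) = 0.5000
H(X) = 1.9193 bits


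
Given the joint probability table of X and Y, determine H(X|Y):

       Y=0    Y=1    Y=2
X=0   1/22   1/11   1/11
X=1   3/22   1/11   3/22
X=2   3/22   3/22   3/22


H(X|Y) = Σ_y p(y) H(X|Y=y)
  p(Y=0) = 7/22, H(X|Y=0) = 1.4488
  p(Y=1) = 7/22, H(X|Y=1) = 1.5567
  p(Y=2) = 4/11, H(X|Y=2) = 1.5613
H(X|Y) = 0.3182×1.4488 + 0.3182×1.5567 + 0.3636×1.5613 = 1.5240 bits


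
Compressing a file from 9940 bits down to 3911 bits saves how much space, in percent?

Space savings = (1 - Compressed/Original) × 100%
= (1 - 3911/9940) × 100%
= 60.65%


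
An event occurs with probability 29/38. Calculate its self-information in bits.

Information content I(x) = -log₂(p(x))
I = -log₂(29/38) = -log₂(0.7632)
I = 0.3899 bits


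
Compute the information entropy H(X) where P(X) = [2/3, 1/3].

H(X) = -Σ p(x) log₂ p(x)
  -2/3 × log₂(2/3) = 0.3900
  -1/3 × log₂(1/3) = 0.5283
H(X) = 0.9183 bits


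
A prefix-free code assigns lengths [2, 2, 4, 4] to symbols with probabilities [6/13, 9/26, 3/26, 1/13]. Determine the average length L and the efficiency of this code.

Average length L = Σ p_i × l_i = 2.3846 bits
Entropy H = 1.6888 bits
Efficiency η = H/L × 100% = 70.82%


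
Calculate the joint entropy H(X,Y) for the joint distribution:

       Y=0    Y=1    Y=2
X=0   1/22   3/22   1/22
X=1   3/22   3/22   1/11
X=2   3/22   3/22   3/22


H(X,Y) = -Σ p(x,y) log₂ p(x,y)
  p(0,0)=1/22: -0.0455 × log₂(0.0455) = 0.2027
  p(0,1)=3/22: -0.1364 × log₂(0.1364) = 0.3920
  p(0,2)=1/22: -0.0455 × log₂(0.0455) = 0.2027
  p(1,0)=3/22: -0.1364 × log₂(0.1364) = 0.3920
  p(1,1)=3/22: -0.1364 × log₂(0.1364) = 0.3920
  p(1,2)=1/11: -0.0909 × log₂(0.0909) = 0.3145
  p(2,0)=3/22: -0.1364 × log₂(0.1364) = 0.3920
  p(2,1)=3/22: -0.1364 × log₂(0.1364) = 0.3920
  p(2,2)=3/22: -0.1364 × log₂(0.1364) = 0.3920
H(X,Y) = 3.0717 bits


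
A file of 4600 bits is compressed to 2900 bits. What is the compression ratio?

Compression ratio = Original / Compressed
= 4600 / 2900 = 1.59:1


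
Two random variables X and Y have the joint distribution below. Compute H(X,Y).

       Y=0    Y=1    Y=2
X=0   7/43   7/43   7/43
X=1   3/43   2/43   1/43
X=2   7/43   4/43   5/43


H(X,Y) = -Σ p(x,y) log₂ p(x,y)
  p(0,0)=7/43: -0.1628 × log₂(0.1628) = 0.4263
  p(0,1)=7/43: -0.1628 × log₂(0.1628) = 0.4263
  p(0,2)=7/43: -0.1628 × log₂(0.1628) = 0.4263
  p(1,0)=3/43: -0.0698 × log₂(0.0698) = 0.2680
  p(1,1)=2/43: -0.0465 × log₂(0.0465) = 0.2059
  p(1,2)=1/43: -0.0233 × log₂(0.0233) = 0.1262
  p(2,0)=7/43: -0.1628 × log₂(0.1628) = 0.4263
  p(2,1)=4/43: -0.0930 × log₂(0.0930) = 0.3187
  p(2,2)=5/43: -0.1163 × log₂(0.1163) = 0.3610
H(X,Y) = 2.9851 bits


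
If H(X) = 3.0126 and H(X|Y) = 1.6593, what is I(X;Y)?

I(X;Y) = H(X) - H(X|Y)
I(X;Y) = 3.0126 - 1.6593 = 1.3533 bits


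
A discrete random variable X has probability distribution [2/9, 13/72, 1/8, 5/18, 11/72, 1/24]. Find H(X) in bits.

H(X) = -Σ p(x) log₂ p(x)
  -2/9 × log₂(2/9) = 0.4822
  -13/72 × log₂(13/72) = 0.4459
  -1/8 × log₂(1/8) = 0.3750
  -5/18 × log₂(5/18) = 0.5133
  -11/72 × log₂(11/72) = 0.4141
  -1/24 × log₂(1/24) = 0.1910
H(X) = 2.4216 bits


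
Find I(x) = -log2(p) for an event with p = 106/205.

Information content I(x) = -log₂(p(x))
I = -log₂(106/205) = -log₂(0.5171)
I = 0.9516 bits


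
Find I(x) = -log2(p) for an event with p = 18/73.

Information content I(x) = -log₂(p(x))
I = -log₂(18/73) = -log₂(0.2466)
I = 2.0199 bits


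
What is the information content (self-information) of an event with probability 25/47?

Information content I(x) = -log₂(p(x))
I = -log₂(25/47) = -log₂(0.5319)
I = 0.9107 bits


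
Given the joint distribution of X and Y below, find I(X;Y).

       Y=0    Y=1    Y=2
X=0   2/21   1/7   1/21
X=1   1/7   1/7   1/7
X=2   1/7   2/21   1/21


H(X) = 1.5567, H(Y) = 1.5538, H(X,Y) = 3.0697
I(X;Y) = H(X) + H(Y) - H(X,Y) = 0.0407 bits


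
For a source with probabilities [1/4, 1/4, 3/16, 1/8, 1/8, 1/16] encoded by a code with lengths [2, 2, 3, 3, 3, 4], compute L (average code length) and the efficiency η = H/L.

Average length L = Σ p_i × l_i = 2.5625 bits
Entropy H = 2.4528 bits
Efficiency η = H/L × 100% = 95.72%


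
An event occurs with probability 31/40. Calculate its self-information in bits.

Information content I(x) = -log₂(p(x))
I = -log₂(31/40) = -log₂(0.7750)
I = 0.3677 bits


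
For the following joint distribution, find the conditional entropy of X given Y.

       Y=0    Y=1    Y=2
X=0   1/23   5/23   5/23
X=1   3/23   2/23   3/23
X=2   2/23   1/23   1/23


H(X|Y) = Σ_y p(y) H(X|Y=y)
  p(Y=0) = 6/23, H(X|Y=0) = 1.4591
  p(Y=1) = 8/23, H(X|Y=1) = 1.2988
  p(Y=2) = 9/23, H(X|Y=2) = 1.3516
H(X|Y) = 0.2609×1.4591 + 0.3478×1.2988 + 0.3913×1.3516 = 1.3613 bits
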